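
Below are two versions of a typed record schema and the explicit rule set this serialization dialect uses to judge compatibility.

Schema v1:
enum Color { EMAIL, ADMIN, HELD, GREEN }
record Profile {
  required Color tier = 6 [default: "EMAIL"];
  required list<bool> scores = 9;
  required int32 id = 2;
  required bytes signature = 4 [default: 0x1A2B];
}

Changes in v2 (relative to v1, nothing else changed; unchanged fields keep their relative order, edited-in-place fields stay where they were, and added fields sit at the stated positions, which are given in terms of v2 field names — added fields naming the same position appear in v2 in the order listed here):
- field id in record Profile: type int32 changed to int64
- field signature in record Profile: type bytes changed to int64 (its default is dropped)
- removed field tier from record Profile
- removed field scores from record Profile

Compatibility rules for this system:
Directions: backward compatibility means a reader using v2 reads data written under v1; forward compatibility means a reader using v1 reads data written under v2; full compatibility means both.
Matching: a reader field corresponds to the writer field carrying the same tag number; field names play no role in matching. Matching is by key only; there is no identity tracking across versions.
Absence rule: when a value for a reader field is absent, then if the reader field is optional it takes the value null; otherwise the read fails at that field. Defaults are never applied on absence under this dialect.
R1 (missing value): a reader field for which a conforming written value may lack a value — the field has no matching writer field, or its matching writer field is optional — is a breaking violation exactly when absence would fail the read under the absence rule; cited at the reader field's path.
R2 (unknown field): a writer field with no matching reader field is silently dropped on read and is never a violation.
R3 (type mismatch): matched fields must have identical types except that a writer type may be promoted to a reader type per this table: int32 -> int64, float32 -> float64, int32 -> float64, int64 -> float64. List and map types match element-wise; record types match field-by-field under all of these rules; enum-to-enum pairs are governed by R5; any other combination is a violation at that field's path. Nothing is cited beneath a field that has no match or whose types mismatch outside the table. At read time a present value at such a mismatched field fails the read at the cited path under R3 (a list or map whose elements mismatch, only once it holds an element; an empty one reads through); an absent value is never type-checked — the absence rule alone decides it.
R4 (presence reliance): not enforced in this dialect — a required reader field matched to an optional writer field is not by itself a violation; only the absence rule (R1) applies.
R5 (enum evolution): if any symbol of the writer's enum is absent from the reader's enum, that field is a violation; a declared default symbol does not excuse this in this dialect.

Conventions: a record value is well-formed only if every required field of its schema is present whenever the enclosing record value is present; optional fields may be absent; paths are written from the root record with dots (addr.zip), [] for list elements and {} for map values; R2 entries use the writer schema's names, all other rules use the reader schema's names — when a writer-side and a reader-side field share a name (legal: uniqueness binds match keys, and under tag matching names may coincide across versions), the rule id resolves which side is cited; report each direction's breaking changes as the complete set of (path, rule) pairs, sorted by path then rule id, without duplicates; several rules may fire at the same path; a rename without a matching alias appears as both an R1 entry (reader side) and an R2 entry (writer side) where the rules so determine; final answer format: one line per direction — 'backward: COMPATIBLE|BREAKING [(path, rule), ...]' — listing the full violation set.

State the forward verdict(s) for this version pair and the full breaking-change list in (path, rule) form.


in Profile below, arrows point writer -> reader
forward for Profile (reader v1, writer v2):
  tier has no writer counterpart
  scores has no writer counterpart
  int64 -> int32, writer required: id aligns to id
  int64 -> bytes, writer required: signature aligns to signature
  R3 fires at id
  R1 fires at scores
  R3 fires at signature
  R1 fires at tier
  => 4 violation(s): forward is BREAKING for Profile

forward: BREAKING [(id, R3), (scores, R1), (signature, R3), (tier, R1)]


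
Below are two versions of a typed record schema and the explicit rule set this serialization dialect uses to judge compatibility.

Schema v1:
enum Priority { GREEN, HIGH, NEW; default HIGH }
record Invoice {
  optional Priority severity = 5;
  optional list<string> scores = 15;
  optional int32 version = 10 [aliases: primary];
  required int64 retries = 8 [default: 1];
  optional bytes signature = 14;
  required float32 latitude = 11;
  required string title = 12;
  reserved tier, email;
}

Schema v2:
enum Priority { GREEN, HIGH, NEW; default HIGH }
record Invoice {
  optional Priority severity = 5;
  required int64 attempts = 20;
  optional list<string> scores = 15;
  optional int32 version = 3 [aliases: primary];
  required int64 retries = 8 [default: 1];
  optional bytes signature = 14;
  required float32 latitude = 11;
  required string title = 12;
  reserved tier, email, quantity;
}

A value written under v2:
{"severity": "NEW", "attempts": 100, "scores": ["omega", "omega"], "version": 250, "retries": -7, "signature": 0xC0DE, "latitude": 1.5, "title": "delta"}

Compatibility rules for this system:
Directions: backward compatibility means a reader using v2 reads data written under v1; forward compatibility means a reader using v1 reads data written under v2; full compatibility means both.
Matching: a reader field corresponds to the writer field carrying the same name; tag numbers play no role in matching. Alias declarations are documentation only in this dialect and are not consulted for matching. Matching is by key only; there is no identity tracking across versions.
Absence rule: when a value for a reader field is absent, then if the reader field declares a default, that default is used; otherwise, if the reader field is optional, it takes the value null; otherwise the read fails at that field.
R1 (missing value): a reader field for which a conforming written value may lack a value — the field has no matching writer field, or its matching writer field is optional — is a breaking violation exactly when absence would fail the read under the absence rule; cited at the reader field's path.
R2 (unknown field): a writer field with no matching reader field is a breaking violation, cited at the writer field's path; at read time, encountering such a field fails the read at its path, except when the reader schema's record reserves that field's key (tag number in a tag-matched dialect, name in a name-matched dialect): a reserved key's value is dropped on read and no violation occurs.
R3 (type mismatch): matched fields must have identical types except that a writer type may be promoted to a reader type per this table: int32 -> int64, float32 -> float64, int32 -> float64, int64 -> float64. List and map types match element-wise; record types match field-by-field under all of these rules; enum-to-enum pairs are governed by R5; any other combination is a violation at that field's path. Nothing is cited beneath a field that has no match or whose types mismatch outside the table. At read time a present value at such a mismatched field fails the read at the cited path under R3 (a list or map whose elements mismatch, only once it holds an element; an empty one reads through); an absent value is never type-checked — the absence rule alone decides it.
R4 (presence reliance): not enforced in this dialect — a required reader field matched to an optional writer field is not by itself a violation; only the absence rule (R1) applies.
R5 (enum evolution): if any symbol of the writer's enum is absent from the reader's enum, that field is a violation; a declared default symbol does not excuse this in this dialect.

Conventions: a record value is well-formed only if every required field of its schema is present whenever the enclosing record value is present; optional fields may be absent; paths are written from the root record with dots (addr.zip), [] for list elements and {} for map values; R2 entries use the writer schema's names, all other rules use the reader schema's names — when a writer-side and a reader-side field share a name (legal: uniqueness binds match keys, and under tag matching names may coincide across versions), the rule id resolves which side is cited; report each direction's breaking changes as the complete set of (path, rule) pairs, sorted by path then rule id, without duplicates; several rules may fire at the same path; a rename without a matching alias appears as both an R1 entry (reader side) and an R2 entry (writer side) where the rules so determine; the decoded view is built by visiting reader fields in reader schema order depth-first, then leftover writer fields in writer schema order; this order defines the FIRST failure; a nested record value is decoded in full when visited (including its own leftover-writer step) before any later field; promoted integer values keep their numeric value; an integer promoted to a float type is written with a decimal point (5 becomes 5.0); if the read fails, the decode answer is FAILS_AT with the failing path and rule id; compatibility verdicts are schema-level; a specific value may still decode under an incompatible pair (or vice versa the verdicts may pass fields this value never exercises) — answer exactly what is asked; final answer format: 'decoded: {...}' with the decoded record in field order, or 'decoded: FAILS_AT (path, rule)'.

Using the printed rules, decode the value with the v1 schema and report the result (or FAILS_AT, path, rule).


arrows below run writer -> reader for Invoice
decode walk for Invoice under reader schema v1:
  severity := "NEW"
  scores := ["omega", "omega"]
  version := 250
  retries := -7
  signature := 0xC0DE
  latitude := 1.5
  title := "delta"
  read fails at attempts under R2 (unknown field)
  => FAILS_AT (attempts, R2)
remaining Invoice differences; none change what is asked:
  field version in record Invoice: tag 10 changed to 3 -> fires no rule on Invoice under this dialect and leaves the result unchanged

decoded: FAILS_AT (attempts, R2)


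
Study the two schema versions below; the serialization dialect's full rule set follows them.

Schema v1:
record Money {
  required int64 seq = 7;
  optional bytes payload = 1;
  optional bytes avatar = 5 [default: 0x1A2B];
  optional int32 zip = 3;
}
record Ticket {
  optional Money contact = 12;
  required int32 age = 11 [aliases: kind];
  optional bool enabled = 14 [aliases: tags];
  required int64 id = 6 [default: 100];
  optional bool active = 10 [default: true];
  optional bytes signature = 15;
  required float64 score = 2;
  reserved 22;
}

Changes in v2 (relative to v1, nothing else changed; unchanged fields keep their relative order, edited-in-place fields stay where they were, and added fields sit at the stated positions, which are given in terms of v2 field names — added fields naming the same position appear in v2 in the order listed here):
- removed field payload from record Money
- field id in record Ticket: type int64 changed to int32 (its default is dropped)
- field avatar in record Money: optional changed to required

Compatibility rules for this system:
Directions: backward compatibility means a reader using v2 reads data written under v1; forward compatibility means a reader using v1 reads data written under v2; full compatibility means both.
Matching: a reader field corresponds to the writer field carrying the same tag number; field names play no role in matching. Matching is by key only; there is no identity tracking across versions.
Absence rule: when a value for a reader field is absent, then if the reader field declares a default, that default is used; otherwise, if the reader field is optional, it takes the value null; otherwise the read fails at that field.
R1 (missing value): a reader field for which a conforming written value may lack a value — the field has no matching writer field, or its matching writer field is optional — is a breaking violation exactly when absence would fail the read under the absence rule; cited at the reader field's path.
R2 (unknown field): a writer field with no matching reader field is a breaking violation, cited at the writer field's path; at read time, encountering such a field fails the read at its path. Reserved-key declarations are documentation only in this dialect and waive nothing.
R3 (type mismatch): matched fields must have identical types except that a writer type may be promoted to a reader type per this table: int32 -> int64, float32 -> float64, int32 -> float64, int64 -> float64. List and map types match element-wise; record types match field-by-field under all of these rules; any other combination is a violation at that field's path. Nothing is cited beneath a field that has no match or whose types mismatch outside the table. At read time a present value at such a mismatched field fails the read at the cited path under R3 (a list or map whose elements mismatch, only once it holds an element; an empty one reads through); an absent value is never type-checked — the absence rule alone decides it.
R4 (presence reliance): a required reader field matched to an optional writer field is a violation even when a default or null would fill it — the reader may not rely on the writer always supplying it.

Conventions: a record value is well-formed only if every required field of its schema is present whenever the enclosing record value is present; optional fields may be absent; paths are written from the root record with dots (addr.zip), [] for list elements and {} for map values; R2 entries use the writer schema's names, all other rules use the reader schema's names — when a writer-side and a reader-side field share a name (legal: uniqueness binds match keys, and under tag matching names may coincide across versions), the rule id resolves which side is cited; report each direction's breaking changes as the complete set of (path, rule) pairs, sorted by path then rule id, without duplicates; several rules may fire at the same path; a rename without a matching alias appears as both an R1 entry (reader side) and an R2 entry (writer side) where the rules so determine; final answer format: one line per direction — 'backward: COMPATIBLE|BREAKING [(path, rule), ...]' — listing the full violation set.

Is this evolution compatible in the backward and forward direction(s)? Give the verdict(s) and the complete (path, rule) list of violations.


in Ticket below, arrows point writer -> reader
backward pass over Ticket, reader schema v2, writer schema v1:
  contact: paired with writer contact (Money -> Money; writer optional)
  age: paired with writer age (int32 -> int32; writer required)
  enabled: paired with writer enabled (bool -> bool; writer optional)
  id: paired with writer id (int64 -> int32; writer required)
  active: paired with writer active (bool -> bool; writer optional)
  signature: paired with writer signature (bytes -> bytes; writer optional)
  score: paired with writer score (float64 -> float64; writer required)
  contact.seq: paired with writer contact.seq (int64 -> int64; writer required)
  contact.avatar: paired with writer contact.avatar (bytes -> bytes; writer optional)
  contact.zip: paired with writer contact.zip (int32 -> int32; writer optional)
  writer field contact.payload has no reader counterpart
  violation R4 at contact.avatar
  violation R2 at contact.payload
  violation R3 at id
  => 3 violation(s): backward is BREAKING for Ticket
forward pass over Ticket, reader schema v1, writer schema v2:
  contact: paired with writer contact (Money -> Money; writer optional)
  age: paired with writer age (int32 -> int32; writer required)
  enabled: paired with writer enabled (bool -> bool; writer optional)
  id: paired with writer id (int32 -> int64; writer required)
  active: paired with writer active (bool -> bool; writer optional)
  signature: paired with writer signature (bytes -> bytes; writer optional)
  score: paired with writer score (float64 -> float64; writer required)
  contact.seq: paired with writer contact.seq (int64 -> int64; writer required)
  contact.payload has no writer counterpart
  contact.avatar: paired with writer contact.avatar (bytes -> bytes; writer required)
  contact.zip: paired with writer contact.zip (int32 -> int32; writer optional)
  => no violations; forward on Ticket: COMPATIBLE

backward: BREAKING [(contact.avatar, R4), (contact.payload, R2), (id, R3)]; forward: COMPATIBLE []


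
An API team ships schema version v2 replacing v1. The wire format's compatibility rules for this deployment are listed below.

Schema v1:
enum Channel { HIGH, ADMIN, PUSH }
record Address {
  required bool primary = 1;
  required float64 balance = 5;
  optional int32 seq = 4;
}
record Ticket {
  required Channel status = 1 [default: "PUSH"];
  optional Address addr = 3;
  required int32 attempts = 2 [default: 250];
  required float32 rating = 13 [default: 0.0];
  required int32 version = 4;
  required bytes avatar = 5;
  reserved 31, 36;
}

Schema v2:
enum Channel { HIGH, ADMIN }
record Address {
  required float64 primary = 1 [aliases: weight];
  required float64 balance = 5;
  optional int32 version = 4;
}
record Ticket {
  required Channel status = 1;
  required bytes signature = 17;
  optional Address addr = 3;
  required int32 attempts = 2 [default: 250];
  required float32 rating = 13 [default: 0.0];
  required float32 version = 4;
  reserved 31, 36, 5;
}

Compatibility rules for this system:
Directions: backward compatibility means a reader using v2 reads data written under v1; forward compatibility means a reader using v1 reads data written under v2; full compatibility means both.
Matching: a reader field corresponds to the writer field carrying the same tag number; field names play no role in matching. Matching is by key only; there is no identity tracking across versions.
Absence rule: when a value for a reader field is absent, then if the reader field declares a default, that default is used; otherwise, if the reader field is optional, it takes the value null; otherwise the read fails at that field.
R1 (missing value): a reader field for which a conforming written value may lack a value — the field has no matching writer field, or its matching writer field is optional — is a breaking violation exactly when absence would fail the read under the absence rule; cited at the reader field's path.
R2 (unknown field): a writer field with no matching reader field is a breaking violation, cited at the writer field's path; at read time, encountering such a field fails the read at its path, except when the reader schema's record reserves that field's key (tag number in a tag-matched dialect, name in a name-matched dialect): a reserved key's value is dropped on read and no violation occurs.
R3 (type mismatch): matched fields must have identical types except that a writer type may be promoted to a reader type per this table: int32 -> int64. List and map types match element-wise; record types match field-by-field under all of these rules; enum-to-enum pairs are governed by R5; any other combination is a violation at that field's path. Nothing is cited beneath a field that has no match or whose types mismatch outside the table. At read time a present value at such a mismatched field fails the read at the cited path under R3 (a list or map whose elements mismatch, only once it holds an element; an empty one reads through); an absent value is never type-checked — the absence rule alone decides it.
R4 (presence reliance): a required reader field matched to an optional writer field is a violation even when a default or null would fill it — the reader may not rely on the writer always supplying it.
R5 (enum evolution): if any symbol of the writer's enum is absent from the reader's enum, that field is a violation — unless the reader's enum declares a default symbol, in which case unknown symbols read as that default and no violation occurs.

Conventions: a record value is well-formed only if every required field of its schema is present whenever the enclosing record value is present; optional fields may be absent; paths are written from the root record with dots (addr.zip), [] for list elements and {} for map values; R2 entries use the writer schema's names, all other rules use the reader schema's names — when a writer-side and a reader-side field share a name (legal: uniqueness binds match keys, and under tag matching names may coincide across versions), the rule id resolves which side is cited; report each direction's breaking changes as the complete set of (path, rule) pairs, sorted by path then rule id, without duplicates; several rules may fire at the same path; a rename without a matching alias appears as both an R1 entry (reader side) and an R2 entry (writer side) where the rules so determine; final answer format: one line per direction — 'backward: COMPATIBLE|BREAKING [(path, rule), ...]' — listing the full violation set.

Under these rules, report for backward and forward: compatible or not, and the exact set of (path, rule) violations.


backward: BREAKING [(addr.primary, R3), (signature, R1), (status, R5), (version, R3)]; forward: BREAKING [(addr.primary, R3), (avatar, R1), (signature, R2), (version, R3)]

each type pair in Ticket: writer, then reader
checking backward for Ticket: reader v2 against writer v1:
  status <- status (Channel -> Channel, writer required)
  signature: no writer-side match
  addr <- addr (Address -> Address, writer optional)
  attempts <- attempts (int32 -> int32, writer required)
  rating <- rating (float32 -> float32, writer required)
  version <- version (int32 -> float32, writer required)
  writer avatar: unknown to reader
  addr.primary <- addr.primary (bool -> float64, writer required)
  addr.balance <- addr.balance (float64 -> float64, writer required)
  addr.version <- addr.seq (int32 -> int32, writer optional)
  violation R3 at addr.primary
  violation R1 at signature
  violation R5 at status
  violation R3 at version
  => backward verdict for Ticket: BREAKING, 4 violation(s)
checking forward for Ticket: reader v1 against writer v2:
  status <- status (Channel -> Channel, writer required)
  addr <- addr (Address -> Address, writer optional)
  attempts <- attempts (int32 -> int32, writer required)
  rating <- rating (float32 -> float32, writer required)
  version <- version (float32 -> int32, writer required)
  avatar: no writer-side match
  writer signature: unknown to reader
  addr.primary <- addr.primary (float64 -> bool, writer required)
  addr.balance <- addr.balance (float64 -> float64, writer required)
  addr.seq <- addr.version (int32 -> int32, writer optional)
  violation R3 at addr.primary
  violation R1 at avatar
  violation R2 at signature
  violation R3 at version
  => forward verdict for Ticket: BREAKING, 4 violation(s)


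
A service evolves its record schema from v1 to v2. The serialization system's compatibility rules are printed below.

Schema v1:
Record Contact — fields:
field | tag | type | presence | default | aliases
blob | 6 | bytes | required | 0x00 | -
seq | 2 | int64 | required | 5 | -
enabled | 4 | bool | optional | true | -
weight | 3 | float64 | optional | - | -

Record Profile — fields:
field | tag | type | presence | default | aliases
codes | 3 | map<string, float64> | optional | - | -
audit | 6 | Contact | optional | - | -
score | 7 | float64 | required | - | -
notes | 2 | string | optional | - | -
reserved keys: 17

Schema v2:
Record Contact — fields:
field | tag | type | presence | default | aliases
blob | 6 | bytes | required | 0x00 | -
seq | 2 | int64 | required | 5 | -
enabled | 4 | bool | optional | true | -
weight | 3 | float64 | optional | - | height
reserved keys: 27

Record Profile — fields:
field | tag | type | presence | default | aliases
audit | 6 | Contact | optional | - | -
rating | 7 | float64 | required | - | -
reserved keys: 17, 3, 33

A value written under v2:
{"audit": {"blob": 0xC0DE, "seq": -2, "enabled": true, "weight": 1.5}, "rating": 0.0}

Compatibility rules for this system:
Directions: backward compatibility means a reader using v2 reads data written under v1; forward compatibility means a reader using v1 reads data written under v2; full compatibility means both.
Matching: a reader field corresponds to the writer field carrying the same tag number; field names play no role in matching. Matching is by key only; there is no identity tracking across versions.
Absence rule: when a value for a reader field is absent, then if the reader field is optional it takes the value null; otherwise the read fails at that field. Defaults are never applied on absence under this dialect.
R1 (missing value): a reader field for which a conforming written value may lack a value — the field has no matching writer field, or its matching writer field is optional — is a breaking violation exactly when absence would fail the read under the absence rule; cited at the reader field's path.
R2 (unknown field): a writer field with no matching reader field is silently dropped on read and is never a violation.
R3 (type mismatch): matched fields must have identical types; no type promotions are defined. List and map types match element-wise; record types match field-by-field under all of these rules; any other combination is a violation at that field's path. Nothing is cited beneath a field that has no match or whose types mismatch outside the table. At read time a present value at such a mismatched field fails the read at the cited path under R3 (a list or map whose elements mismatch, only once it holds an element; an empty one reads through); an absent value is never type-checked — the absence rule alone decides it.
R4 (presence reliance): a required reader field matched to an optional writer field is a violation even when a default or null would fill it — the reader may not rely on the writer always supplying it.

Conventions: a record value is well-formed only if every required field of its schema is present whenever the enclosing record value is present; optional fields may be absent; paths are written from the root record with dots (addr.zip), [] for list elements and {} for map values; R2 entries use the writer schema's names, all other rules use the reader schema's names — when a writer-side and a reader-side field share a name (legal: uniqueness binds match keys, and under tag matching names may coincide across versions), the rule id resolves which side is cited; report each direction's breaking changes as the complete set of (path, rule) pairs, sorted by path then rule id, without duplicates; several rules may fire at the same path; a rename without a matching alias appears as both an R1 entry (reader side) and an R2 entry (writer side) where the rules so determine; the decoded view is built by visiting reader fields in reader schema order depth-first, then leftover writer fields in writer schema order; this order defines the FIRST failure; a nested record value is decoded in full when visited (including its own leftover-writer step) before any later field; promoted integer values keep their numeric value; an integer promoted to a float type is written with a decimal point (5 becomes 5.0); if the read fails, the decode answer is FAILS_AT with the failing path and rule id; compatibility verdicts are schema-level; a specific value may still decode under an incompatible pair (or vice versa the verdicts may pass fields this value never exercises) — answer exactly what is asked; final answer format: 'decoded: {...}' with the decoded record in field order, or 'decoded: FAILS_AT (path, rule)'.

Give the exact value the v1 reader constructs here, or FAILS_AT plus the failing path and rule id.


the writer's type comes first in each Profile pair
decode walk for Profile under reader schema v1:
  codes := null (absent, optional -> null)
  audit.blob := 0xC0DE
  audit.seq := -2
  audit.enabled := true
  audit.weight := 1.5
  score := 0.0 (from writer rating)
  notes := null (absent, optional -> null)
  => decoded: {"codes": null, "audit": {"blob": 0xC0DE, "seq": -2, "enabled": true, "weight": 1.5}, "score": 0.0, "notes": null}
remaining Profile differences; none change what is asked:
  renamed field score to rating in record Profile -> inert under this dialect — no rule fires on Profile and the result does not move
  removed field notes from record Profile -> inert under this dialect — no rule fires on Profile and the result does not move
  removed field codes from record Profile (its key 3 joins the reserved list) -> inert under this dialect — no rule fires on Profile and the result does not move

decoded: {"codes": null, "audit": {"blob": 0xC0DE, "seq": -2, "enabled": true, "weight": 1.5}, "score": 0.0, "notes": null}


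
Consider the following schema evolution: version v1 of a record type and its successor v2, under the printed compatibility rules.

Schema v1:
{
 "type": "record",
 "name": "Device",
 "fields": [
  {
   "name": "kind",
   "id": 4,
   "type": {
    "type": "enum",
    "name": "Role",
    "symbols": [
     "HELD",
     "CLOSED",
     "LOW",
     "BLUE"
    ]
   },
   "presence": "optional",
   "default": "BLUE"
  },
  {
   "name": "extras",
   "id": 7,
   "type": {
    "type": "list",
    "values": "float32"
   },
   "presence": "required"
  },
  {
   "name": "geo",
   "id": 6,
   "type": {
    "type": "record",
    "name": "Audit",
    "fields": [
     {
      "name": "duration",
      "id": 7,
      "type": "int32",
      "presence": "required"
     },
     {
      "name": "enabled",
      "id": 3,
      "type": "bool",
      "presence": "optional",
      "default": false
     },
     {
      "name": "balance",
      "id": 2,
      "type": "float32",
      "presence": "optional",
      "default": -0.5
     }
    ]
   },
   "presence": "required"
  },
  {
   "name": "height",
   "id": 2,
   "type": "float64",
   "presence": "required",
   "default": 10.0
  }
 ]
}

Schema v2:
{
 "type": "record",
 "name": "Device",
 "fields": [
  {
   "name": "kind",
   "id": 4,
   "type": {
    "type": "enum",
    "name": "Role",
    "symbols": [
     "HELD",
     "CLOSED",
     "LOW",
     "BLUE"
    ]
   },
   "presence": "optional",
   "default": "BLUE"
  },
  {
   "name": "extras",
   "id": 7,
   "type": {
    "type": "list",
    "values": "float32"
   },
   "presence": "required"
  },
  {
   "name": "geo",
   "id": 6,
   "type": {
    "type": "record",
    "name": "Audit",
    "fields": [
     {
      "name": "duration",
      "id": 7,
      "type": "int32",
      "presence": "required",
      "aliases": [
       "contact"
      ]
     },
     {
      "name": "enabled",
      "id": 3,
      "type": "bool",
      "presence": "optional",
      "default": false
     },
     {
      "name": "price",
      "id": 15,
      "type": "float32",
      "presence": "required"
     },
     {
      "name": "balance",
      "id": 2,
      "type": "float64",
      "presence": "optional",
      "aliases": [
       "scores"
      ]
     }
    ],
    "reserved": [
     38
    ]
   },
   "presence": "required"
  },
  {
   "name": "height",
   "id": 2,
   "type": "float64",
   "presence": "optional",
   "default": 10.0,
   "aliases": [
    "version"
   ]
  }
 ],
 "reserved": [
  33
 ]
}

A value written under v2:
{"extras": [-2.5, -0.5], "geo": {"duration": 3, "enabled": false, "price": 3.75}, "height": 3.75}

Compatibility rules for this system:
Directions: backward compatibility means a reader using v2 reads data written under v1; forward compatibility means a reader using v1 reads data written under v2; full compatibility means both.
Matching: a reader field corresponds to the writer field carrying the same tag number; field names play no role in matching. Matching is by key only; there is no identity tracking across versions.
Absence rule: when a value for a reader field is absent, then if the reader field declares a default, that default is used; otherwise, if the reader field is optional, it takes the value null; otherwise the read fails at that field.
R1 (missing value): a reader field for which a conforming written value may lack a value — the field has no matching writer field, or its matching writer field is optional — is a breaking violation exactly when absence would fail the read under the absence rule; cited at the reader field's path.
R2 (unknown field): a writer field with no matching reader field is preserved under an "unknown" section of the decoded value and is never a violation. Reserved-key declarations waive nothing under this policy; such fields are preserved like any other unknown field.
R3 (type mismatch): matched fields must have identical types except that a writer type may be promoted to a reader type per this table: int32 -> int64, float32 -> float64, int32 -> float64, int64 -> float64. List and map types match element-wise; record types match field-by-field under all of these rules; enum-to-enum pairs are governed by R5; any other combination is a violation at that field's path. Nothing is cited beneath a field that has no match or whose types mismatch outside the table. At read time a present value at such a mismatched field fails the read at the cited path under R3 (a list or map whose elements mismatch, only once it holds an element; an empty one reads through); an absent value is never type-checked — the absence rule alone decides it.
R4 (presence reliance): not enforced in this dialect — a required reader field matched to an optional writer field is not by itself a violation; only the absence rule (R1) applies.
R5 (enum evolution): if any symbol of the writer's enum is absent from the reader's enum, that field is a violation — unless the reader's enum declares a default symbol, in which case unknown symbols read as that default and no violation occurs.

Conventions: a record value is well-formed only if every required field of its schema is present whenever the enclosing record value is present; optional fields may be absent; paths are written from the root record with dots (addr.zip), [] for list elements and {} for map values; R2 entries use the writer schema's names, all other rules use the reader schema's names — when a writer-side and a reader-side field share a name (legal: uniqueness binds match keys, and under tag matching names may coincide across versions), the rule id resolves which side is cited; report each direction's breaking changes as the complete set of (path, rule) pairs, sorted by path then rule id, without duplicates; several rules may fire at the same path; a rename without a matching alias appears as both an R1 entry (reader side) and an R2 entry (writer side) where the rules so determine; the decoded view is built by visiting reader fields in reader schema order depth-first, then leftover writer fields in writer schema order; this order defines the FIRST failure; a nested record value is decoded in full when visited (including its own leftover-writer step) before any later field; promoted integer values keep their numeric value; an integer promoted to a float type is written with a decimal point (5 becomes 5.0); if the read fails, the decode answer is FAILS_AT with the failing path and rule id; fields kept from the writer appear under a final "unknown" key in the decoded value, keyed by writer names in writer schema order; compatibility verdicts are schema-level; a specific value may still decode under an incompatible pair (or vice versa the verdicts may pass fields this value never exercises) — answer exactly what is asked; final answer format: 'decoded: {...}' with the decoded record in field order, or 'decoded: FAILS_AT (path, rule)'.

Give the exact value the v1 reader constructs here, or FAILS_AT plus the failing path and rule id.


arrows below run writer -> reader for Device
decode walk for Device under reader schema v1:
  kind := "BLUE" (no value, default fills)
  extras := [-2.5, -0.5]
  geo.duration := 3
  geo.enabled := false
  geo.balance := -0.5 (no value, default fills)
  writer geo.price: kept under "unknown"
  height := 3.75
  => decoded: {"kind": "BLUE", "extras": [-2.5, -0.5], "geo": {"duration": 3, "enabled": false, "balance": -0.5, "unknown": {"price": 3.75}}, "height": 3.75}
diffs on Device not affecting the asked answer:
  field height in record Device: required changed to optional -> no rule fires on it and the decoded Device view is identical with or without it
  field balance in record Audit: type float32 changed to float64 (its default is dropped) -> schema-level compatibility only; this Device value's decode is unchanged

decoded: {"kind": "BLUE", "extras": [-2.5, -0.5], "geo": {"duration": 3, "enabled": false, "balance": -0.5, "unknown": {"price": 3.75}}, "height": 3.75}


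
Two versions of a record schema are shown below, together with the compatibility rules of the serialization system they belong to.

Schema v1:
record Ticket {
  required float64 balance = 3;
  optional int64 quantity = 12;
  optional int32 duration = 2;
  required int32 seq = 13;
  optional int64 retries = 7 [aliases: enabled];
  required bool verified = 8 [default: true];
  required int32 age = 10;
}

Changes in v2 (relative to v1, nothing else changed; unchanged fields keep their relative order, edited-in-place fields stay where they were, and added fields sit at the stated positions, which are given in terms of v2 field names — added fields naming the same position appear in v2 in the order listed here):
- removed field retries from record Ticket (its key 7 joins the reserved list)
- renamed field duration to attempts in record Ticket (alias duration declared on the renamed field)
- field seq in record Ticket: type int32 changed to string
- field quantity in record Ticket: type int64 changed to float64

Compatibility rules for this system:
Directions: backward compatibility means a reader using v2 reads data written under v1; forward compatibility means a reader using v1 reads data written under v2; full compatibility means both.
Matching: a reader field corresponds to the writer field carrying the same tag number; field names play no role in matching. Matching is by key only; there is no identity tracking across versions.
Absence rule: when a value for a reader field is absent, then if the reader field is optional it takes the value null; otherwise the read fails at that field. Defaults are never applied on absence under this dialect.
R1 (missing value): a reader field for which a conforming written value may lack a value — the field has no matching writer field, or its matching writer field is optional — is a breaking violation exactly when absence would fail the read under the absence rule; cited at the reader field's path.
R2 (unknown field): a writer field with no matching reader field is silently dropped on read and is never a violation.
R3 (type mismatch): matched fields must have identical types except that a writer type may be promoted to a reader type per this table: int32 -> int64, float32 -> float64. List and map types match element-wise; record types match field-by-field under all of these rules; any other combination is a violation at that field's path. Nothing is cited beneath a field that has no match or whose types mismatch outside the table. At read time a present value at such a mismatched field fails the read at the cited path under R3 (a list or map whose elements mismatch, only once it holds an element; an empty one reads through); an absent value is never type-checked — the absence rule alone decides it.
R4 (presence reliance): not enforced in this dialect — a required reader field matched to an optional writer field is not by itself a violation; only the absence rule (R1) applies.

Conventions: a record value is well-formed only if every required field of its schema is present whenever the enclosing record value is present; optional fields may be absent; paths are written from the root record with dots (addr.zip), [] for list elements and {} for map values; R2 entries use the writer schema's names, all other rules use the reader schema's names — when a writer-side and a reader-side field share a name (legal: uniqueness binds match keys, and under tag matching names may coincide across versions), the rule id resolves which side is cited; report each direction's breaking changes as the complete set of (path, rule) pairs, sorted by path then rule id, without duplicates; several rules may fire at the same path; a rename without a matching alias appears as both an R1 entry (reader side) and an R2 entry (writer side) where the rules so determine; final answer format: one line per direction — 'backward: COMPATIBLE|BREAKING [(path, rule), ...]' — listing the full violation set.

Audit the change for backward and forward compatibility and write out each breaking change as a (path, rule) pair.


backward: BREAKING [(quantity, R3), (seq, R3)]; forward: BREAKING [(quantity, R3), (seq, R3)]

the writer's type comes first in each Ticket pair
backward for Ticket (reader v2, writer v1):
  writer required, float64 -> float64: reader balance maps from writer balance
  writer optional, int64 -> float64: reader quantity maps from writer quantity
  writer optional, int32 -> int32: reader attempts maps from writer duration
  writer required, int32 -> string: reader seq maps from writer seq
  writer required, bool -> bool: reader verified maps from writer verified
  writer required, int32 -> int32: reader age maps from writer age
  writer retries: unknown to reader
  rule R3 violated at quantity
  rule R3 violated at seq
  => 2 violation(s): backward is BREAKING for Ticket
forward for Ticket (reader v1, writer v2):
  writer required, float64 -> float64: reader balance maps from writer balance
  writer optional, float64 -> int64: reader quantity maps from writer quantity
  writer optional, int32 -> int32: reader duration maps from writer attempts
  writer required, string -> int32: reader seq maps from writer seq
  retries: no writer match
  writer required, bool -> bool: reader verified maps from writer verified
  writer required, int32 -> int32: reader age maps from writer age
  rule R3 violated at quantity
  rule R3 violated at seq
  => 2 violation(s): forward is BREAKING for Ticket
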